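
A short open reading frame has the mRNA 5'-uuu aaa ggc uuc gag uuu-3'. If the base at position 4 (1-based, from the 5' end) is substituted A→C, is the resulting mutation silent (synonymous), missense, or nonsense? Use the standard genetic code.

missense

Position 4 falls in codon 2: AAA → Lys.
After the substitution the codon is CAA → Gln.
Lys ≠ Gln, so this is a missense mutation.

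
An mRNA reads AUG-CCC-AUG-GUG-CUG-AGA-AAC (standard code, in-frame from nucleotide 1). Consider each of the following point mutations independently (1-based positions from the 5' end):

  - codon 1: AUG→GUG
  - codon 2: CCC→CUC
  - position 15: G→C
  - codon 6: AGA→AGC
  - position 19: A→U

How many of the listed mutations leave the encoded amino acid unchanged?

1

Codon 1: AUG (Met) → GUG (Val) — missense.
Codon 2: CCC (Pro) → CUC (Leu) — missense.
Codon 5: CUG (Leu) → CUC (Leu) — synonymous.
Codon 6: AGA (Arg) → AGC (Ser) — missense.
Codon 7: AAC (Asn) → UAC (Tyr) — missense.
Synonymous: 1 of 5.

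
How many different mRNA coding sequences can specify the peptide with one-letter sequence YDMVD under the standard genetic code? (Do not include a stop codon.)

32

Tyr: 2 codons.
Asp: 2 codons.
Met: 1 codon.
Val: 4 codons.
Asp: 2 codons.
2 × 2 × 1 × 4 × 2 = 32.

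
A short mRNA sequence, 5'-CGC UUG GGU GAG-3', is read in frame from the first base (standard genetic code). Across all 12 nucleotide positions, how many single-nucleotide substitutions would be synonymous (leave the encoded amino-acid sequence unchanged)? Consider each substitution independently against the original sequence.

9

Codon 1 (CGC, Arg): 3 synonymous substitutions.
Codon 2 (UUG, Leu): 2 synonymous substitutions.
Codon 3 (GGU, Gly): 3 synonymous substitutions.
Codon 4 (GAG, Glu): 1 synonymous substitution.
Total: 3 + 2 + 3 + 1 = 9.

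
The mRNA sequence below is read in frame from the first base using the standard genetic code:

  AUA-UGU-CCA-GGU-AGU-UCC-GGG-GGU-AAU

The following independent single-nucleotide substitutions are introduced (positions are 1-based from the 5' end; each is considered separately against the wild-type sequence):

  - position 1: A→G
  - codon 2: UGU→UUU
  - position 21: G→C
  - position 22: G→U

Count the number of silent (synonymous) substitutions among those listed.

Codon 1: AUA (Ile) → GUA (Val) — missense.
Codon 2: UGU (Cys) → UUU (Phe) — missense.
Codon 7: GGG (Gly) → GGC (Gly) — synonymous.
Codon 8: GGU (Gly) → UGU (Cys) — missense.
Synonymous: 1 of 4.

1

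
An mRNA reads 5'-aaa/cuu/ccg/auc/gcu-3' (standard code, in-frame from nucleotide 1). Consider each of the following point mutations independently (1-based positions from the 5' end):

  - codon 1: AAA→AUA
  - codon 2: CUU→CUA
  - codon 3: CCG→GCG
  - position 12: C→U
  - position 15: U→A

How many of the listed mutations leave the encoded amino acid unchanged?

Codon 1: AAA (Lys) → AUA (Ile) — missense.
Codon 2: CUU (Leu) → CUA (Leu) — synonymous.
Codon 3: CCG (Pro) → GCG (Ala) — missense.
Codon 4: AUC (Ile) → AUU (Ile) — synonymous.
Codon 5: GCU (Ala) → GCA (Ala) — synonymous.
Synonymous: 3 of 5.

3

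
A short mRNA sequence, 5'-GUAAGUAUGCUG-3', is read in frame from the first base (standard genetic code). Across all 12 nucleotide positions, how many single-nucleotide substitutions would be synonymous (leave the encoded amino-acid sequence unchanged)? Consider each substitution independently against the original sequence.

Codon 1 (GUA, Val): 3 synonymous substitutions.
Codon 2 (AGU, Ser): 1 synonymous substitution.
Codon 3 (AUG, Met): 0 synonymous substitutions.
Codon 4 (CUG, Leu): 4 synonymous substitutions.
Total: 3 + 1 + 0 + 4 = 8.

8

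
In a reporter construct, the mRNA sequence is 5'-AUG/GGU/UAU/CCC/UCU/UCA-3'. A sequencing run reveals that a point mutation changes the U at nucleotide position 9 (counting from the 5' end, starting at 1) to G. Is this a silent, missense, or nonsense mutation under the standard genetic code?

nonsense

Position 9 falls in codon 3: UAU → Tyr.
After the substitution the codon is UAG → Stop.
The new codon is a stop codon, so this is a nonsense mutation.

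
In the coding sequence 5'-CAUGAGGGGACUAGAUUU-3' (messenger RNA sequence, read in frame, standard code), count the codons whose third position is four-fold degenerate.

Codon 1 CAU (His): third position 2-fold.
Codon 2 GAG (Glu): third position 2-fold.
Codon 3 GGG (Gly): third position 4-fold.
Codon 4 ACU (Thr): third position 4-fold.
Codon 5 AGA (Arg): third position 2-fold.
Codon 6 UUU (Phe): third position 2-fold.
Four-fold degenerate third positions: 2.

2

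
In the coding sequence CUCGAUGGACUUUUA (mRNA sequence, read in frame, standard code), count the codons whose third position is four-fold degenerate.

3

Codon 1 CUC (Leu): third position 4-fold.
Codon 2 GAU (Asp): third position 2-fold.
Codon 3 GGA (Gly): third position 4-fold.
Codon 4 CUU (Leu): third position 4-fold.
Codon 5 UUA (Leu): third position 2-fold.
Four-fold degenerate third positions: 3.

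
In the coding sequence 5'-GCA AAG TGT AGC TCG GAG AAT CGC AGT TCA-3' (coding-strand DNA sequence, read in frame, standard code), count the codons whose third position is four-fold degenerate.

Codon 1 GCA (Ala): third position 4-fold.
Codon 2 AAG (Lys): third position 2-fold.
Codon 3 TGT (Cys): third position 2-fold.
Codon 4 AGC (Ser): third position 2-fold.
Codon 5 TCG (Ser): third position 4-fold.
Codon 6 GAG (Glu): third position 2-fold.
Codon 7 AAT (Asn): third position 2-fold.
Codon 8 CGC (Arg): third position 4-fold.
Codon 9 AGT (Ser): third position 2-fold.
Codon 10 TCA (Ser): third position 4-fold.
Four-fold degenerate third positions: 4.

4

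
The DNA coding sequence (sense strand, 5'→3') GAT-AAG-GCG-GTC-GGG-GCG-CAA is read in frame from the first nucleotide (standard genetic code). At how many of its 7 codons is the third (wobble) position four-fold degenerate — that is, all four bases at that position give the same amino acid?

Codon 1 GAT (Asp): third position 2-fold.
Codon 2 AAG (Lys): third position 2-fold.
Codon 3 GCG (Ala): third position 4-fold.
Codon 4 GTC (Val): third position 4-fold.
Codon 5 GGG (Gly): third position 4-fold.
Codon 6 GCG (Ala): third position 4-fold.
Codon 7 CAA (Gln): third position 2-fold.
Four-fold degenerate third positions: 4.

4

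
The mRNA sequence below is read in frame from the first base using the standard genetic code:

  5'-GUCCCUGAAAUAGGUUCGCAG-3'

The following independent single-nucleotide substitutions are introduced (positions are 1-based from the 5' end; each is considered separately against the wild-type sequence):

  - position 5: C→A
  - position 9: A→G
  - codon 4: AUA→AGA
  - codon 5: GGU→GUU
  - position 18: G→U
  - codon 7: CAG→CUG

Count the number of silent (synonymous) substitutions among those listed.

2

Codon 2: CCU (Pro) → CAU (His) — missense.
Codon 3: GAA (Glu) → GAG (Glu) — synonymous.
Codon 4: AUA (Ile) → AGA (Arg) — missense.
Codon 5: GGU (Gly) → GUU (Val) — missense.
Codon 6: UCG (Ser) → UCU (Ser) — synonymous.
Codon 7: CAG (Gln) → CUG (Leu) — missense.
Synonymous: 2 of 6.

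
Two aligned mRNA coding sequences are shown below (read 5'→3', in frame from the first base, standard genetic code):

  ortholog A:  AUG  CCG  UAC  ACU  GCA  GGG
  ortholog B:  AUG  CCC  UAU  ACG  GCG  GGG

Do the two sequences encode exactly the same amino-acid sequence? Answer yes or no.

Codon 1: AUG Met / AUG Met — identical.
Codon 2: CCG Pro / CCC Pro — synonymous.
Codon 3: UAC Tyr / UAU Tyr — synonymous.
Codon 4: ACU Thr / ACG Thr — synonymous.
Codon 5: GCA Ala / GCG Ala — synonymous.
Codon 6: GGG Gly / GGG Gly — identical.
Nonsynonymous differences: 0 → same protein.

yes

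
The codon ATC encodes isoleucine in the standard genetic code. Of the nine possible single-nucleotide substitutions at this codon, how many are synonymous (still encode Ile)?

Position 1: none → 0 synonymous.
Position 2: none → 0 synonymous.
Position 3: ATT, ATA → 2 synonymous.
Total: 0 + 0 + 2 = 2.

2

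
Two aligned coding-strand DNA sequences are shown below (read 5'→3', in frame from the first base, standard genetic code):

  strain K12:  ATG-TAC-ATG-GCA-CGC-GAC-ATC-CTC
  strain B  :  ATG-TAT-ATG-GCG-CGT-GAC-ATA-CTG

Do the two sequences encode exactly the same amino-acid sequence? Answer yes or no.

Codon 1: ATG Met / ATG Met — identical.
Codon 2: TAC Tyr / TAT Tyr — synonymous.
Codon 3: ATG Met / ATG Met — identical.
Codon 4: GCA Ala / GCG Ala — synonymous.
Codon 5: CGC Arg / CGT Arg — synonymous.
Codon 6: GAC Asp / GAC Asp — identical.
Codon 7: ATC Ile / ATA Ile — synonymous.
Codon 8: CTC Leu / CTG Leu — synonymous.
Nonsynonymous differences: 0 → same protein.

yes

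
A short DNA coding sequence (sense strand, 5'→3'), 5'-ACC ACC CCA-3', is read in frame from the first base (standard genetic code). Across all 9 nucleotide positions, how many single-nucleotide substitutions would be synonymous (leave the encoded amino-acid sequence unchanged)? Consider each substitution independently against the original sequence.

Codon 1 (ACC, Thr): 3 synonymous substitutions.
Codon 2 (ACC, Thr): 3 synonymous substitutions.
Codon 3 (CCA, Pro): 3 synonymous substitutions.
Total: 3 + 3 + 3 = 9.

9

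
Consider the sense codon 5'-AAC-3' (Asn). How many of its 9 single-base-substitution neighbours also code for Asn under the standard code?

1

Position 1: none → 0 synonymous.
Position 2: none → 0 synonymous.
Position 3: AAT → 1 synonymous.
Total: 0 + 0 + 1 = 1.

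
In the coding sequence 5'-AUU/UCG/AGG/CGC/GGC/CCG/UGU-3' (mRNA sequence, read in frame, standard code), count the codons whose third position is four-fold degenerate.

4

Codon 1 AUU (Ile): third position 3-fold.
Codon 2 UCG (Ser): third position 4-fold.
Codon 3 AGG (Arg): third position 2-fold.
Codon 4 CGC (Arg): third position 4-fold.
Codon 5 GGC (Gly): third position 4-fold.
Codon 6 CCG (Pro): third position 4-fold.
Codon 7 UGU (Cys): third position 2-fold.
Four-fold degenerate third positions: 4.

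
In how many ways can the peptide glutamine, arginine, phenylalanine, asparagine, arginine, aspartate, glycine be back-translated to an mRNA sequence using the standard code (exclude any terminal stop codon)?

2304

Gln: 2 codons.
Arg: 6 codons.
Phe: 2 codons.
Asn: 2 codons.
Arg: 6 codons.
Asp: 2 codons.
Gly: 4 codons.
2 × 6 × 2 × 2 × 6 × 2 × 4 = 2304.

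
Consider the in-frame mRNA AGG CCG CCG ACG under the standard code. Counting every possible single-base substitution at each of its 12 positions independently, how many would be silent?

Codon 1 (AGG, Arg): 2 synonymous substitutions.
Codon 2 (CCG, Pro): 3 synonymous substitutions.
Codon 3 (CCG, Pro): 3 synonymous substitutions.
Codon 4 (ACG, Thr): 3 synonymous substitutions.
Total: 2 + 3 + 3 + 3 = 11.

11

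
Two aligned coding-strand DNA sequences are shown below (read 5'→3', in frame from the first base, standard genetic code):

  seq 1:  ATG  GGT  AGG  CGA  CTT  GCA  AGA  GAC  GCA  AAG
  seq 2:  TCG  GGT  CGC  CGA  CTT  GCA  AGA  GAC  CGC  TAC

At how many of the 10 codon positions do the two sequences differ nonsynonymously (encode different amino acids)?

3

Codon 1: ATG Met / TCG Ser — nonsynonymous.
Codon 2: GGT Gly / GGT Gly — identical.
Codon 3: AGG Arg / CGC Arg — synonymous.
Codon 4: CGA Arg / CGA Arg — identical.
Codon 5: CTT Leu / CTT Leu — identical.
Codon 6: GCA Ala / GCA Ala — identical.
Codon 7: AGA Arg / AGA Arg — identical.
Codon 8: GAC Asp / GAC Asp — identical.
Codon 9: GCA Ala / CGC Arg — nonsynonymous.
Codon 10: AAG Lys / TAC Tyr — nonsynonymous.
Nonsynonymous differences: 3.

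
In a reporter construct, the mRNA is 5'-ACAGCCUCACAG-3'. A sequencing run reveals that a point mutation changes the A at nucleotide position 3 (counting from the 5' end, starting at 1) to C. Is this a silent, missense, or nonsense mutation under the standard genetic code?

Position 3 falls in codon 1: ACA → Thr.
After the substitution the codon is ACC → Thr.
Both encode Thr, so the change is synonymous.

silent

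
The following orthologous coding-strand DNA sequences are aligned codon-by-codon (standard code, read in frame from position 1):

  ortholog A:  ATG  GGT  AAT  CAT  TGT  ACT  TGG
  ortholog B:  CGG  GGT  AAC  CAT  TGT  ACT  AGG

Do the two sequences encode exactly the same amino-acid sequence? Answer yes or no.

Codon 1: ATG Met / CGG Arg — nonsynonymous.
Codon 2: GGT Gly / GGT Gly — identical.
Codon 3: AAT Asn / AAC Asn — synonymous.
Codon 4: CAT His / CAT His — identical.
Codon 5: TGT Cys / TGT Cys — identical.
Codon 6: ACT Thr / ACT Thr — identical.
Codon 7: TGG Trp / AGG Arg — nonsynonymous.
Nonsynonymous differences: 2 → different protein.

no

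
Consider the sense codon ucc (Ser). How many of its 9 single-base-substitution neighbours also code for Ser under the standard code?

3

Position 1: none → 0 synonymous.
Position 2: none → 0 synonymous.
Position 3: UCU, UCA, UCG → 3 synonymous.
Total: 0 + 0 + 3 = 3.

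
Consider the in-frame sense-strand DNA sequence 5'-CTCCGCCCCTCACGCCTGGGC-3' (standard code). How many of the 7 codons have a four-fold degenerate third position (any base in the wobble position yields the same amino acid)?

7

Codon 1 CTC (Leu): third position 4-fold.
Codon 2 CGC (Arg): third position 4-fold.
Codon 3 CCC (Pro): third position 4-fold.
Codon 4 TCA (Ser): third position 4-fold.
Codon 5 CGC (Arg): third position 4-fold.
Codon 6 CTG (Leu): third position 4-fold.
Codon 7 GGC (Gly): third position 4-fold.
Four-fold degenerate third positions: 7.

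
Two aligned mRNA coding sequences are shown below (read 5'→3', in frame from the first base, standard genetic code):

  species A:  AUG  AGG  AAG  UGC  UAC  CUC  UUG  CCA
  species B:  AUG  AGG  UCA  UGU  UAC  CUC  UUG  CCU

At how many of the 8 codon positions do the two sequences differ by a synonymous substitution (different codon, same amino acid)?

2

Codon 1: AUG Met / AUG Met — identical.
Codon 2: AGG Arg / AGG Arg — identical.
Codon 3: AAG Lys / UCA Ser — nonsynonymous.
Codon 4: UGC Cys / UGU Cys — synonymous.
Codon 5: UAC Tyr / UAC Tyr — identical.
Codon 6: CUC Leu / CUC Leu — identical.
Codon 7: UUG Leu / UUG Leu — identical.
Codon 8: CCA Pro / CCU Pro — synonymous.
Synonymous differences: 2.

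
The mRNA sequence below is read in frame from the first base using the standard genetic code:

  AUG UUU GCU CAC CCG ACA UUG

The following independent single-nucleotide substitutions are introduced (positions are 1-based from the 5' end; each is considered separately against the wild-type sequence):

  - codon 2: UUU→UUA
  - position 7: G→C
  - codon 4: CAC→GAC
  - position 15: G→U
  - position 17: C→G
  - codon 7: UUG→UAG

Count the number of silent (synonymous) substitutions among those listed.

1

Codon 2: UUU (Phe) → UUA (Leu) — missense.
Codon 3: GCU (Ala) → CCU (Pro) — missense.
Codon 4: CAC (His) → GAC (Asp) — missense.
Codon 5: CCG (Pro) → CCU (Pro) — synonymous.
Codon 6: ACA (Thr) → AGA (Arg) — missense.
Codon 7: UUG (Leu) → UAG (Stop) — nonsense.
Synonymous: 1 of 6.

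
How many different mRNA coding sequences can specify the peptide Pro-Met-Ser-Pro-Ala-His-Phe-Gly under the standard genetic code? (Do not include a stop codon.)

6144

Pro: 4 codons.
Met: 1 codon.
Ser: 6 codons.
Pro: 4 codons.
Ala: 4 codons.
His: 2 codons.
Phe: 2 codons.
Gly: 4 codons.
4 × 1 × 6 × 4 × 4 × 2 × 2 × 4 = 6144.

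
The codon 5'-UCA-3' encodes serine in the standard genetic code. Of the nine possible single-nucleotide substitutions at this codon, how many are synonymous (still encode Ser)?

3

Position 1: none → 0 synonymous.
Position 2: none → 0 synonymous.
Position 3: UCU, UCC, UCG → 3 synonymous.
Total: 0 + 0 + 3 = 3.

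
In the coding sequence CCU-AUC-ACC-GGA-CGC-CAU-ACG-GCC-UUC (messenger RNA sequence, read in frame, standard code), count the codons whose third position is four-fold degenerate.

6

Codon 1 CCU (Pro): third position 4-fold.
Codon 2 AUC (Ile): third position 3-fold.
Codon 3 ACC (Thr): third position 4-fold.
Codon 4 GGA (Gly): third position 4-fold.
Codon 5 CGC (Arg): third position 4-fold.
Codon 6 CAU (His): third position 2-fold.
Codon 7 ACG (Thr): third position 4-fold.
Codon 8 GCC (Ala): third position 4-fold.
Codon 9 UUC (Phe): third position 2-fold.
Four-fold degenerate third positions: 6.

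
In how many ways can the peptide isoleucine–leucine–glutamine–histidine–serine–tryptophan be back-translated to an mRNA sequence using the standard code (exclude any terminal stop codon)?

432

Ile: 3 codons.
Leu: 6 codons.
Gln: 2 codons.
His: 2 codons.
Ser: 6 codons.
Trp: 1 codon.
3 × 6 × 2 × 2 × 6 × 1 = 432.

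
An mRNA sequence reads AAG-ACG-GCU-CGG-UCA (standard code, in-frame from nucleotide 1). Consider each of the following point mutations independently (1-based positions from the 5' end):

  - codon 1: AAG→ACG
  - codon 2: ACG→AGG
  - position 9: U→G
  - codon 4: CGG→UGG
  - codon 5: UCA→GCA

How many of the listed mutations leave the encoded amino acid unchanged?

Codon 1: AAG (Lys) → ACG (Thr) — missense.
Codon 2: ACG (Thr) → AGG (Arg) — missense.
Codon 3: GCU (Ala) → GCG (Ala) — synonymous.
Codon 4: CGG (Arg) → UGG (Trp) — missense.
Codon 5: UCA (Ser) → GCA (Ala) — missense.
Synonymous: 1 of 5.

1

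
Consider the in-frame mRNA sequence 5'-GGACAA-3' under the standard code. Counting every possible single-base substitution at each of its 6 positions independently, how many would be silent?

Codon 1 (GGA, Gly): 3 synonymous substitutions.
Codon 2 (CAA, Gln): 1 synonymous substitution.
Total: 3 + 1 = 4.

4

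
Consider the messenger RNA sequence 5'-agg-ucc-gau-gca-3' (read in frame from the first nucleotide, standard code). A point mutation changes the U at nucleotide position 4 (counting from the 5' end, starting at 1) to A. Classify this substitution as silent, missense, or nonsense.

Position 4 falls in codon 2: UCC → Ser.
After the substitution the codon is ACC → Thr.
Ser ≠ Thr, so this is a missense mutation.

missense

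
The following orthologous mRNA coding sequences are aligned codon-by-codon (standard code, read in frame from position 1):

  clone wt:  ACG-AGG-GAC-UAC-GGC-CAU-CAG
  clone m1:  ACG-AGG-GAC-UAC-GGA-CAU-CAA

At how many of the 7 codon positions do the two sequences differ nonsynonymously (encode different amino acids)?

0

Codon 1: ACG Thr / ACG Thr — identical.
Codon 2: AGG Arg / AGG Arg — identical.
Codon 3: GAC Asp / GAC Asp — identical.
Codon 4: UAC Tyr / UAC Tyr — identical.
Codon 5: GGC Gly / GGA Gly — synonymous.
Codon 6: CAU His / CAU His — identical.
Codon 7: CAG Gln / CAA Gln — synonymous.
Nonsynonymous differences: 0.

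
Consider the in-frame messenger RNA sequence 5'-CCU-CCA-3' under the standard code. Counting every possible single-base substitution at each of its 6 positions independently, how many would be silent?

Codon 1 (CCU, Pro): 3 synonymous substitutions.
Codon 2 (CCA, Pro): 3 synonymous substitutions.
Total: 3 + 3 = 6.

6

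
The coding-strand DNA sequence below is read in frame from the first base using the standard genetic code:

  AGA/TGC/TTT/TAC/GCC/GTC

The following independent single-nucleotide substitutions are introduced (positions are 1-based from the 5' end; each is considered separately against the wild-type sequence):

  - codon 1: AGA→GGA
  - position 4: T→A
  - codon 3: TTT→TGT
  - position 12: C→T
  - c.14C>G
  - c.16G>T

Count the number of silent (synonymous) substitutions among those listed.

1

Codon 1: AGA (Arg) → GGA (Gly) — missense.
Codon 2: TGC (Cys) → AGC (Ser) — missense.
Codon 3: TTT (Phe) → TGT (Cys) — missense.
Codon 4: TAC (Tyr) → TAT (Tyr) — synonymous.
Codon 5: GCC (Ala) → GGC (Gly) — missense.
Codon 6: GTC (Val) → TTC (Phe) — missense.
Synonymous: 1 of 6.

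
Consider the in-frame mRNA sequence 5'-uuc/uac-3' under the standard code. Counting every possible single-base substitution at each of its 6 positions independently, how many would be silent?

2

Codon 1 (UUC, Phe): 1 synonymous substitution.
Codon 2 (UAC, Tyr): 1 synonymous substitution.
Total: 1 + 1 = 2.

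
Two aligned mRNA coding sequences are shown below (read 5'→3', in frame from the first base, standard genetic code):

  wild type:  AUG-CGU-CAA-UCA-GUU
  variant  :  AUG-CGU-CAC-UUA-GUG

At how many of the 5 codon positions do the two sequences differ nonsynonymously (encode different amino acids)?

Codon 1: AUG Met / AUG Met — identical.
Codon 2: CGU Arg / CGU Arg — identical.
Codon 3: CAA Gln / CAC His — nonsynonymous.
Codon 4: UCA Ser / UUA Leu — nonsynonymous.
Codon 5: GUU Val / GUG Val — synonymous.
Nonsynonymous differences: 2.

2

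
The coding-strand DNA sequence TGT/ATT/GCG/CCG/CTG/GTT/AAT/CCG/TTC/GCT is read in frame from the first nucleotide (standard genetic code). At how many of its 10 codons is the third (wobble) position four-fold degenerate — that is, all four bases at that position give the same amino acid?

6

Codon 1 TGT (Cys): third position 2-fold.
Codon 2 ATT (Ile): third position 3-fold.
Codon 3 GCG (Ala): third position 4-fold.
Codon 4 CCG (Pro): third position 4-fold.
Codon 5 CTG (Leu): third position 4-fold.
Codon 6 GTT (Val): third position 4-fold.
Codon 7 AAT (Asn): third position 2-fold.
Codon 8 CCG (Pro): third position 4-fold.
Codon 9 TTC (Phe): third position 2-fold.
Codon 10 GCT (Ala): third position 4-fold.
Four-fold degenerate third positions: 6.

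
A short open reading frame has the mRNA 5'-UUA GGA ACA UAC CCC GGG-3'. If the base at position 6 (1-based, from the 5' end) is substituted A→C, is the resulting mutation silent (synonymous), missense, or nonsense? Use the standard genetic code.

Position 6 falls in codon 2: GGA → Gly.
After the substitution the codon is GGC → Gly.
Both encode Gly, so the change is synonymous.

silent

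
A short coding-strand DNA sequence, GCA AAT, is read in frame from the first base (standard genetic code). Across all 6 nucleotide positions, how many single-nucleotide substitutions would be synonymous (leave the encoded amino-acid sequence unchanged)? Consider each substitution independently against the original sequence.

4

Codon 1 (GCA, Ala): 3 synonymous substitutions.
Codon 2 (AAT, Asn): 1 synonymous substitution.
Total: 3 + 1 = 4.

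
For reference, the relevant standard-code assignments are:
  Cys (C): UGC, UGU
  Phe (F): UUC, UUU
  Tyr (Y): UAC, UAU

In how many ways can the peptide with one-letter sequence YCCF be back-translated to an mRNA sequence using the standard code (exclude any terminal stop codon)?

16

Tyr: 2 codons.
Cys: 2 codons.
Cys: 2 codons.
Phe: 2 codons.
2 × 2 × 2 × 2 = 16.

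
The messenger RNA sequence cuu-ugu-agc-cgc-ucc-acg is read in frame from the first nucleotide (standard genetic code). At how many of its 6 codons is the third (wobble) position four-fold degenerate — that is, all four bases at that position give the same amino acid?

Codon 1 CUU (Leu): third position 4-fold.
Codon 2 UGU (Cys): third position 2-fold.
Codon 3 AGC (Ser): third position 2-fold.
Codon 4 CGC (Arg): third position 4-fold.
Codon 5 UCC (Ser): third position 4-fold.
Codon 6 ACG (Thr): third position 4-fold.
Four-fold degenerate third positions: 4.

4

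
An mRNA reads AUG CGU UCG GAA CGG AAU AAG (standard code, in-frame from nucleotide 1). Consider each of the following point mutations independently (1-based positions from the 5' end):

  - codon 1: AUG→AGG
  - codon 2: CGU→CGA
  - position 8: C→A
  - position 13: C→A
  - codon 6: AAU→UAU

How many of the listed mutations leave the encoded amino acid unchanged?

Codon 1: AUG (Met) → AGG (Arg) — missense.
Codon 2: CGU (Arg) → CGA (Arg) — synonymous.
Codon 3: UCG (Ser) → UAG (Stop) — nonsense.
Codon 5: CGG (Arg) → AGG (Arg) — synonymous.
Codon 6: AAU (Asn) → UAU (Tyr) — missense.
Synonymous: 2 of 5.

2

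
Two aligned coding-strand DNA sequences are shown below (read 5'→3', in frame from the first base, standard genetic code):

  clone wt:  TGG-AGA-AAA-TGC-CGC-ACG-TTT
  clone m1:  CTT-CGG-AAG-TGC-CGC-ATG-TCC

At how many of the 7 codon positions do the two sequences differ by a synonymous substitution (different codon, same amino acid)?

2

Codon 1: TGG Trp / CTT Leu — nonsynonymous.
Codon 2: AGA Arg / CGG Arg — synonymous.
Codon 3: AAA Lys / AAG Lys — synonymous.
Codon 4: TGC Cys / TGC Cys — identical.
Codon 5: CGC Arg / CGC Arg — identical.
Codon 6: ACG Thr / ATG Met — nonsynonymous.
Codon 7: TTT Phe / TCC Ser — nonsynonymous.
Synonymous differences: 2.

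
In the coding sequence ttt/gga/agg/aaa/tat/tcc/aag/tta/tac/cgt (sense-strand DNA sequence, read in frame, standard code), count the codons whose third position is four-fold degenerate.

Codon 1 TTT (Phe): third position 2-fold.
Codon 2 GGA (Gly): third position 4-fold.
Codon 3 AGG (Arg): third position 2-fold.
Codon 4 AAA (Lys): third position 2-fold.
Codon 5 TAT (Tyr): third position 2-fold.
Codon 6 TCC (Ser): third position 4-fold.
Codon 7 AAG (Lys): third position 2-fold.
Codon 8 TTA (Leu): third position 2-fold.
Codon 9 TAC (Tyr): third position 2-fold.
Codon 10 CGT (Arg): third position 4-fold.
Four-fold degenerate third positions: 3.

3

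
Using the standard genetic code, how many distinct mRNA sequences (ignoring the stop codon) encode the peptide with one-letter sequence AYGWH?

64

Ala: 4 codons.
Tyr: 2 codons.
Gly: 4 codons.
Trp: 1 codon.
His: 2 codons.
4 × 2 × 4 × 1 × 2 = 64.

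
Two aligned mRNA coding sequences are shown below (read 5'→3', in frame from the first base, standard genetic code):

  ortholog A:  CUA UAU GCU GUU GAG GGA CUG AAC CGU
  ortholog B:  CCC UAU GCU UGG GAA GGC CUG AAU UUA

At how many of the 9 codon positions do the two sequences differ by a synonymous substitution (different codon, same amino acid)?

Codon 1: CUA Leu / CCC Pro — nonsynonymous.
Codon 2: UAU Tyr / UAU Tyr — identical.
Codon 3: GCU Ala / GCU Ala — identical.
Codon 4: GUU Val / UGG Trp — nonsynonymous.
Codon 5: GAG Glu / GAA Glu — synonymous.
Codon 6: GGA Gly / GGC Gly — synonymous.
Codon 7: CUG Leu / CUG Leu — identical.
Codon 8: AAC Asn / AAU Asn — synonymous.
Codon 9: CGU Arg / UUA Leu — nonsynonymous.
Synonymous differences: 3.

3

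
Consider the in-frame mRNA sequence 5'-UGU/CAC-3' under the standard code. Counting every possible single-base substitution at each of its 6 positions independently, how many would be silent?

Codon 1 (UGU, Cys): 1 synonymous substitution.
Codon 2 (CAC, His): 1 synonymous substitution.
Total: 1 + 1 = 2.

2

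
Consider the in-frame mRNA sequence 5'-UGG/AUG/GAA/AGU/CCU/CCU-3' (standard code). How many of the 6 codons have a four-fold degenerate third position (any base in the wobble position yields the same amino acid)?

2

Codon 1 UGG (Trp): third position 1-fold.
Codon 2 AUG (Met): third position 1-fold.
Codon 3 GAA (Glu): third position 2-fold.
Codon 4 AGU (Ser): third position 2-fold.
Codon 5 CCU (Pro): third position 4-fold.
Codon 6 CCU (Pro): third position 4-fold.
Four-fold degenerate third positions: 2.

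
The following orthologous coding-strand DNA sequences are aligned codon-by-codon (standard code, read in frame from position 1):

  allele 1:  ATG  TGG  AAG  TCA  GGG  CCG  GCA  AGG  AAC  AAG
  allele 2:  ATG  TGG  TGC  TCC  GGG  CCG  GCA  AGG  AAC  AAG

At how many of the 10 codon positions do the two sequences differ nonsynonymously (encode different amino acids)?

Codon 1: ATG Met / ATG Met — identical.
Codon 2: TGG Trp / TGG Trp — identical.
Codon 3: AAG Lys / TGC Cys — nonsynonymous.
Codon 4: TCA Ser / TCC Ser — synonymous.
Codon 5: GGG Gly / GGG Gly — identical.
Codon 6: CCG Pro / CCG Pro — identical.
Codon 7: GCA Ala / GCA Ala — identical.
Codon 8: AGG Arg / AGG Arg — identical.
Codon 9: AAC Asn / AAC Asn — identical.
Codon 10: AAG Lys / AAG Lys — identical.
Nonsynonymous differences: 1.

1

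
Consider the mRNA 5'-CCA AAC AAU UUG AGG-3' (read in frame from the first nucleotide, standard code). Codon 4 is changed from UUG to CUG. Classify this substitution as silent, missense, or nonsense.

silent

Position 10 falls in codon 4: UUG → Leu.
After the substitution the codon is CUG → Leu.
Both encode Leu, so the change is synonymous.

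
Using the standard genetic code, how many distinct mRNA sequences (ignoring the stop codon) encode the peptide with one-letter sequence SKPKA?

384

Ser: 6 codons.
Lys: 2 codons.
Pro: 4 codons.
Lys: 2 codons.
Ala: 4 codons.
6 × 2 × 4 × 2 × 4 = 384.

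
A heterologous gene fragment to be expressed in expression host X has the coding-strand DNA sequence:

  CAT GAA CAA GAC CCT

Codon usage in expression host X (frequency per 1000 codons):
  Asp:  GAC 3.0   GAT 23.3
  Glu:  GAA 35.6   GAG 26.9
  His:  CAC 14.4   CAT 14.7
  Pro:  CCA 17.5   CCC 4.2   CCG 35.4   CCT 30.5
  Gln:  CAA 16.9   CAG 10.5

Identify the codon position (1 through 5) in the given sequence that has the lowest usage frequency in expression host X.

4

Codon 1 CAT (His): 14.7 per 1000.
Codon 2 GAA (Glu): 35.6 per 1000.
Codon 3 CAA (Gln): 16.9 per 1000.
Codon 4 GAC (Asp): 3.0 per 1000.
Codon 5 CCT (Pro): 30.5 per 1000.
Lowest frequency is 3.0 at codon 4.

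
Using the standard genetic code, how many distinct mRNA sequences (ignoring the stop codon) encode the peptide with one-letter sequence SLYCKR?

Ser: 6 codons.
Leu: 6 codons.
Tyr: 2 codons.
Cys: 2 codons.
Lys: 2 codons.
Arg: 6 codons.
6 × 6 × 2 × 2 × 2 × 6 = 1728.

1728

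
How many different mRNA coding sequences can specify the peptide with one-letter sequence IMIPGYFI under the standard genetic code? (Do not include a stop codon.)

1728

Ile: 3 codons.
Met: 1 codon.
Ile: 3 codons.
Pro: 4 codons.
Gly: 4 codons.
Tyr: 2 codons.
Phe: 2 codons.
Ile: 3 codons.
3 × 1 × 3 × 4 × 4 × 2 × 2 × 3 = 1728.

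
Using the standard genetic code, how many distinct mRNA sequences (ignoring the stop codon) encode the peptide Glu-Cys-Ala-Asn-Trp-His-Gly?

Glu: 2 codons.
Cys: 2 codons.
Ala: 4 codons.
Asn: 2 codons.
Trp: 1 codon.
His: 2 codons.
Gly: 4 codons.
2 × 2 × 4 × 2 × 1 × 2 × 4 = 256.

256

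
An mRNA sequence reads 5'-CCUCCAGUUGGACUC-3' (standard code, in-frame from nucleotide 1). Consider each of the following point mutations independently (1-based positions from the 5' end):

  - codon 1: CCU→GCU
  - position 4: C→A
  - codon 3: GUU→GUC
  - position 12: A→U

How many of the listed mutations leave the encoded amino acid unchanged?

2

Codon 1: CCU (Pro) → GCU (Ala) — missense.
Codon 2: CCA (Pro) → ACA (Thr) — missense.
Codon 3: GUU (Val) → GUC (Val) — synonymous.
Codon 4: GGA (Gly) → GGU (Gly) — synonymous.
Synonymous: 2 of 4.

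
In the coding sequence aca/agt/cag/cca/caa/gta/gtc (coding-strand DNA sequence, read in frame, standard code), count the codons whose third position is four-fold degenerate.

Codon 1 ACA (Thr): third position 4-fold.
Codon 2 AGT (Ser): third position 2-fold.
Codon 3 CAG (Gln): third position 2-fold.
Codon 4 CCA (Pro): third position 4-fold.
Codon 5 CAA (Gln): third position 2-fold.
Codon 6 GTA (Val): third position 4-fold.
Codon 7 GTC (Val): third position 4-fold.
Four-fold degenerate third positions: 4.

4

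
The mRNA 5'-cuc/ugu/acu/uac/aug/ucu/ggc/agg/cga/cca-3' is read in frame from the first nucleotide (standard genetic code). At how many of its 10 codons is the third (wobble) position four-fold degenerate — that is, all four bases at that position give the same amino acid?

Codon 1 CUC (Leu): third position 4-fold.
Codon 2 UGU (Cys): third position 2-fold.
Codon 3 ACU (Thr): third position 4-fold.
Codon 4 UAC (Tyr): third position 2-fold.
Codon 5 AUG (Met): third position 1-fold.
Codon 6 UCU (Ser): third position 4-fold.
Codon 7 GGC (Gly): third position 4-fold.
Codon 8 AGG (Arg): third position 2-fold.
Codon 9 CGA (Arg): third position 4-fold.
Codon 10 CCA (Pro): third position 4-fold.
Four-fold degenerate third positions: 6.

6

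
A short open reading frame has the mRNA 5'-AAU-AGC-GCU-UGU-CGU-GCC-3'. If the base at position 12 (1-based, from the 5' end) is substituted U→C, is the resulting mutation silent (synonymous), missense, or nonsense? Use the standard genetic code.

silent

Position 12 falls in codon 4: UGU → Cys.
After the substitution the codon is UGC → Cys.
Both encode Cys, so the change is synonymous.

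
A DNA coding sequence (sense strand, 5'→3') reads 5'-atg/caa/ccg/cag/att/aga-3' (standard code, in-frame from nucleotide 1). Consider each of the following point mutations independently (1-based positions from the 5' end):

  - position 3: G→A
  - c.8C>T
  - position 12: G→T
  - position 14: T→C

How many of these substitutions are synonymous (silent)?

0

Codon 1: ATG (Met) → ATA (Ile) — missense.
Codon 3: CCG (Pro) → CTG (Leu) — missense.
Codon 4: CAG (Gln) → CAT (His) — missense.
Codon 5: ATT (Ile) → ACT (Thr) — missense.
Synonymous: 0 of 4.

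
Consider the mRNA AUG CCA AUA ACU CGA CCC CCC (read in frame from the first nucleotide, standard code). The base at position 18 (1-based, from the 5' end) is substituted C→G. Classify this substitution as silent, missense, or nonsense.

Position 18 falls in codon 6: CCC → Pro.
After the substitution the codon is CCG → Pro.
Both encode Pro, so the change is synonymous.

silent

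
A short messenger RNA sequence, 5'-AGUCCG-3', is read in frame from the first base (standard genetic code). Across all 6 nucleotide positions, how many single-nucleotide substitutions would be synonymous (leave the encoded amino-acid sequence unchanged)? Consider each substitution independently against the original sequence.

Codon 1 (AGU, Ser): 1 synonymous substitution.
Codon 2 (CCG, Pro): 3 synonymous substitutions.
Total: 1 + 3 = 4.

4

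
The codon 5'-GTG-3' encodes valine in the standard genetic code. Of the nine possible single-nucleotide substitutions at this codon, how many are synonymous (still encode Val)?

Position 1: none → 0 synonymous.
Position 2: none → 0 synonymous.
Position 3: GTT, GTC, GTA → 3 synonymous.
Total: 0 + 0 + 3 = 3.

3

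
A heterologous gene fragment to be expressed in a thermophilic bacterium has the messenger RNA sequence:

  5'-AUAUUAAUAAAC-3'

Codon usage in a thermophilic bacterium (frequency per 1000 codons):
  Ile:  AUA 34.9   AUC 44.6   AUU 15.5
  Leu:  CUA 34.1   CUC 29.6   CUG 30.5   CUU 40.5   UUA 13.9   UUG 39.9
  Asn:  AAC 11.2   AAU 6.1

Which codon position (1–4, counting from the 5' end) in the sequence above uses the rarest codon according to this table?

Codon 1 AUA (Ile): 34.9 per 1000.
Codon 2 UUA (Leu): 13.9 per 1000.
Codon 3 AUA (Ile): 34.9 per 1000.
Codon 4 AAC (Asn): 11.2 per 1000.
Lowest frequency is 11.2 at codon 4.

4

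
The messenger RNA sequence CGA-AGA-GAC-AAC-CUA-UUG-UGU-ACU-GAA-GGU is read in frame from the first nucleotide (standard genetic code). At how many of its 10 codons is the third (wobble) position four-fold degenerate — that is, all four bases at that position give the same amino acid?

Codon 1 CGA (Arg): third position 4-fold.
Codon 2 AGA (Arg): third position 2-fold.
Codon 3 GAC (Asp): third position 2-fold.
Codon 4 AAC (Asn): third position 2-fold.
Codon 5 CUA (Leu): third position 4-fold.
Codon 6 UUG (Leu): third position 2-fold.
Codon 7 UGU (Cys): third position 2-fold.
Codon 8 ACU (Thr): third position 4-fold.
Codon 9 GAA (Glu): third position 2-fold.
Codon 10 GGU (Gly): third position 4-fold.
Four-fold degenerate third positions: 4.

4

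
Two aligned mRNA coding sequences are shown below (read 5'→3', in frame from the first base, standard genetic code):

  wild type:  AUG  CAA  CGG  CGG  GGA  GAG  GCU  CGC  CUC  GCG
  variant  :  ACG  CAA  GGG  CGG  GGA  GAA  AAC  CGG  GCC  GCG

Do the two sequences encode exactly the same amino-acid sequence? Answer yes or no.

Codon 1: AUG Met / ACG Thr — nonsynonymous.
Codon 2: CAA Gln / CAA Gln — identical.
Codon 3: CGG Arg / GGG Gly — nonsynonymous.
Codon 4: CGG Arg / CGG Arg — identical.
Codon 5: GGA Gly / GGA Gly — identical.
Codon 6: GAG Glu / GAA Glu — synonymous.
Codon 7: GCU Ala / AAC Asn — nonsynonymous.
Codon 8: CGC Arg / CGG Arg — synonymous.
Codon 9: CUC Leu / GCC Ala — nonsynonymous.
Codon 10: GCG Ala / GCG Ala — identical.
Nonsynonymous differences: 4 → different protein.

no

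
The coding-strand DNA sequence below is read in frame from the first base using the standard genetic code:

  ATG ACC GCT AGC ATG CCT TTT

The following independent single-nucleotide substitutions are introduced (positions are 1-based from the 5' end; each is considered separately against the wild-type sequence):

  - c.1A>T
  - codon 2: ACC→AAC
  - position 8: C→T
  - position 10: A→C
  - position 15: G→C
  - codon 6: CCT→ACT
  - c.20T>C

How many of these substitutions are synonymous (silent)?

Codon 1: ATG (Met) → TTG (Leu) — missense.
Codon 2: ACC (Thr) → AAC (Asn) — missense.
Codon 3: GCT (Ala) → GTT (Val) — missense.
Codon 4: AGC (Ser) → CGC (Arg) — missense.
Codon 5: ATG (Met) → ATC (Ile) — missense.
Codon 6: CCT (Pro) → ACT (Thr) — missense.
Codon 7: TTT (Phe) → TCT (Ser) — missense.
Synonymous: 0 of 7.

0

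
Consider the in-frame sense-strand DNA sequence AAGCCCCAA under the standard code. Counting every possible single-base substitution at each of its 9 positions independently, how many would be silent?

Codon 1 (AAG, Lys): 1 synonymous substitution.
Codon 2 (CCC, Pro): 3 synonymous substitutions.
Codon 3 (CAA, Gln): 1 synonymous substitution.
Total: 1 + 3 + 1 = 5.

5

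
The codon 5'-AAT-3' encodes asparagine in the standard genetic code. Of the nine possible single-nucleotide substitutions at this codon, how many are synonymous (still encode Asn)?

1

Position 1: none → 0 synonymous.
Position 2: none → 0 synonymous.
Position 3: AAC → 1 synonymous.
Total: 0 + 0 + 1 = 1.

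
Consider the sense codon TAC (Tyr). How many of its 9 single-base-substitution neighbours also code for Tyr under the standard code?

Position 1: none → 0 synonymous.
Position 2: none → 0 synonymous.
Position 3: TAT → 1 synonymous.
Total: 0 + 0 + 1 = 1.

1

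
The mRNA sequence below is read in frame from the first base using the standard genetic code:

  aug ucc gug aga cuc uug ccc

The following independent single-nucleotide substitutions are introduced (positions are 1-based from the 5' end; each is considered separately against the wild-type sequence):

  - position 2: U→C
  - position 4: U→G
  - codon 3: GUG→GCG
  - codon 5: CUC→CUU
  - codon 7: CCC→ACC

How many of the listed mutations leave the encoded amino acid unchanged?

Codon 1: AUG (Met) → ACG (Thr) — missense.
Codon 2: UCC (Ser) → GCC (Ala) — missense.
Codon 3: GUG (Val) → GCG (Ala) — missense.
Codon 5: CUC (Leu) → CUU (Leu) — synonymous.
Codon 7: CCC (Pro) → ACC (Thr) — missense.
Synonymous: 1 of 5.

1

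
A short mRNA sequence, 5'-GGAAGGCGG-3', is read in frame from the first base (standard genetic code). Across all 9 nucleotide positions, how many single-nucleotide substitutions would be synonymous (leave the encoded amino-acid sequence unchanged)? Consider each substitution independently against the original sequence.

9

Codon 1 (GGA, Gly): 3 synonymous substitutions.
Codon 2 (AGG, Arg): 2 synonymous substitutions.
Codon 3 (CGG, Arg): 4 synonymous substitutions.
Total: 3 + 2 + 4 = 9.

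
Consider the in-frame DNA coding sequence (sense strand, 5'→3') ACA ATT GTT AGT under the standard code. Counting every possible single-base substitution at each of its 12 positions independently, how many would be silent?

Codon 1 (ACA, Thr): 3 synonymous substitutions.
Codon 2 (ATT, Ile): 2 synonymous substitutions.
Codon 3 (GTT, Val): 3 synonymous substitutions.
Codon 4 (AGT, Ser): 1 synonymous substitution.
Total: 3 + 2 + 3 + 1 = 9.

9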